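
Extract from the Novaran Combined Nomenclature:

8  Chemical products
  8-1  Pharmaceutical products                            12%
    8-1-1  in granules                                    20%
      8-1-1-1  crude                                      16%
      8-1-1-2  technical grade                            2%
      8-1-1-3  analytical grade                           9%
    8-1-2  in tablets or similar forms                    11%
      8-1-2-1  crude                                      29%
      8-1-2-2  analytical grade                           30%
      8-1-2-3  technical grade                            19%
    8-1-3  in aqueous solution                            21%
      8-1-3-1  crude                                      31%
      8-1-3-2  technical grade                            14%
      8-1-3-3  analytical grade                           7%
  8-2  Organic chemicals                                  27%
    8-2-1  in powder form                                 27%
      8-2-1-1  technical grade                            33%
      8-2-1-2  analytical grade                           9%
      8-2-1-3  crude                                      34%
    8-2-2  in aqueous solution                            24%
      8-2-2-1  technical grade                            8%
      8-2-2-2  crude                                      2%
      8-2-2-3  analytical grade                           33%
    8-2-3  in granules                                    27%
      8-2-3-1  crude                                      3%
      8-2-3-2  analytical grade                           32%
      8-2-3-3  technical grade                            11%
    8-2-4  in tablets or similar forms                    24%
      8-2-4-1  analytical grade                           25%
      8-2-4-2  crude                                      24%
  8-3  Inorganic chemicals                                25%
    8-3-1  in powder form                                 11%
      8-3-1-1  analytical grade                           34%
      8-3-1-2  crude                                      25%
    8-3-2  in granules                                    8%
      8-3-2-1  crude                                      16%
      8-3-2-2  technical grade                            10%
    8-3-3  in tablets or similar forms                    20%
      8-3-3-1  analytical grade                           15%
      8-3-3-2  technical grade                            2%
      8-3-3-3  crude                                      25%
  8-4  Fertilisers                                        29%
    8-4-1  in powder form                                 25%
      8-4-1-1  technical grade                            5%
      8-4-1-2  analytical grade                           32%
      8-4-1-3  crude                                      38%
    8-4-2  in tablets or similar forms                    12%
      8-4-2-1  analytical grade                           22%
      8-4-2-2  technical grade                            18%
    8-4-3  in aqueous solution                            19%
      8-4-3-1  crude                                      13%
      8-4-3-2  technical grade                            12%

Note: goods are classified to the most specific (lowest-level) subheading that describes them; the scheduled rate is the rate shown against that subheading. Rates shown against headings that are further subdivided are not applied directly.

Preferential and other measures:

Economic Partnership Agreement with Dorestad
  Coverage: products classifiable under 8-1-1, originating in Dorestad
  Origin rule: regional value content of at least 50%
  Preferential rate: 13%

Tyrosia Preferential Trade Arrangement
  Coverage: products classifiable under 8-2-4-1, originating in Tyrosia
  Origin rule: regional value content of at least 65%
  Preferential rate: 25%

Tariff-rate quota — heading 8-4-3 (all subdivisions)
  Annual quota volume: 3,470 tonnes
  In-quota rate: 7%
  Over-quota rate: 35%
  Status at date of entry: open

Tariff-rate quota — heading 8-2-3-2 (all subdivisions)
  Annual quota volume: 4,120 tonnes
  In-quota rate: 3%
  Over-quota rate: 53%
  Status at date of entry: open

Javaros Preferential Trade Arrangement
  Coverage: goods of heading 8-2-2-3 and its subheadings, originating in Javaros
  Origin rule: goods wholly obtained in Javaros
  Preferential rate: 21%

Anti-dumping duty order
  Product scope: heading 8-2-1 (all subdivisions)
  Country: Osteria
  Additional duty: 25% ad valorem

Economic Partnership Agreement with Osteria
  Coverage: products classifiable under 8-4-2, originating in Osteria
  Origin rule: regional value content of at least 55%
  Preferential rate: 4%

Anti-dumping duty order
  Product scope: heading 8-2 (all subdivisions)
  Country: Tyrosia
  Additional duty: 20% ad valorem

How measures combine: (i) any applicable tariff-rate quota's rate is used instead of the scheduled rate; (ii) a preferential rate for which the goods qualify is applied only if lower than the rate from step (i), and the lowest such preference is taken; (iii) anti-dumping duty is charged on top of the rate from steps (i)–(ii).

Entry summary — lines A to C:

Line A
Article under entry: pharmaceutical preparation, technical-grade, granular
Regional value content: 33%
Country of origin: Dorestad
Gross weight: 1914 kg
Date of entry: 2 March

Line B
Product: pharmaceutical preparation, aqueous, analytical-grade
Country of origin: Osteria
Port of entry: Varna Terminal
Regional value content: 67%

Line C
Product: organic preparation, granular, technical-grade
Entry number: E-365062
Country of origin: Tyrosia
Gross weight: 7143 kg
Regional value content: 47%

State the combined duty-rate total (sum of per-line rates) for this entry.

Line A: pharmaceutical → 8-1; granular → 8-1-1; technical-grade → 8-1-1-2. Scheduled 2%. Dorestad agreement on 8-1-1: RVC < 50%. → 2%.
Line B: pharmaceutical → 8-1; aqueous → 8-1-3; analytical-grade → 8-1-3-3. Scheduled 7%. Osteria agreement on 8-4-2: 8-1-3-3 not covered. → 7%.
Line C: organic → 8-2; granular → 8-2-3; technical-grade → 8-2-3-3. Scheduled 11%. Tyrosia agreement on 8-2-4-1: 8-2-3-3 not covered; anti-dumping (Tyrosia, 8-2): +20%; total 11% + 20% = 31%. → 31%.
Sum: 2% + 7% + 31% = 40%.

40%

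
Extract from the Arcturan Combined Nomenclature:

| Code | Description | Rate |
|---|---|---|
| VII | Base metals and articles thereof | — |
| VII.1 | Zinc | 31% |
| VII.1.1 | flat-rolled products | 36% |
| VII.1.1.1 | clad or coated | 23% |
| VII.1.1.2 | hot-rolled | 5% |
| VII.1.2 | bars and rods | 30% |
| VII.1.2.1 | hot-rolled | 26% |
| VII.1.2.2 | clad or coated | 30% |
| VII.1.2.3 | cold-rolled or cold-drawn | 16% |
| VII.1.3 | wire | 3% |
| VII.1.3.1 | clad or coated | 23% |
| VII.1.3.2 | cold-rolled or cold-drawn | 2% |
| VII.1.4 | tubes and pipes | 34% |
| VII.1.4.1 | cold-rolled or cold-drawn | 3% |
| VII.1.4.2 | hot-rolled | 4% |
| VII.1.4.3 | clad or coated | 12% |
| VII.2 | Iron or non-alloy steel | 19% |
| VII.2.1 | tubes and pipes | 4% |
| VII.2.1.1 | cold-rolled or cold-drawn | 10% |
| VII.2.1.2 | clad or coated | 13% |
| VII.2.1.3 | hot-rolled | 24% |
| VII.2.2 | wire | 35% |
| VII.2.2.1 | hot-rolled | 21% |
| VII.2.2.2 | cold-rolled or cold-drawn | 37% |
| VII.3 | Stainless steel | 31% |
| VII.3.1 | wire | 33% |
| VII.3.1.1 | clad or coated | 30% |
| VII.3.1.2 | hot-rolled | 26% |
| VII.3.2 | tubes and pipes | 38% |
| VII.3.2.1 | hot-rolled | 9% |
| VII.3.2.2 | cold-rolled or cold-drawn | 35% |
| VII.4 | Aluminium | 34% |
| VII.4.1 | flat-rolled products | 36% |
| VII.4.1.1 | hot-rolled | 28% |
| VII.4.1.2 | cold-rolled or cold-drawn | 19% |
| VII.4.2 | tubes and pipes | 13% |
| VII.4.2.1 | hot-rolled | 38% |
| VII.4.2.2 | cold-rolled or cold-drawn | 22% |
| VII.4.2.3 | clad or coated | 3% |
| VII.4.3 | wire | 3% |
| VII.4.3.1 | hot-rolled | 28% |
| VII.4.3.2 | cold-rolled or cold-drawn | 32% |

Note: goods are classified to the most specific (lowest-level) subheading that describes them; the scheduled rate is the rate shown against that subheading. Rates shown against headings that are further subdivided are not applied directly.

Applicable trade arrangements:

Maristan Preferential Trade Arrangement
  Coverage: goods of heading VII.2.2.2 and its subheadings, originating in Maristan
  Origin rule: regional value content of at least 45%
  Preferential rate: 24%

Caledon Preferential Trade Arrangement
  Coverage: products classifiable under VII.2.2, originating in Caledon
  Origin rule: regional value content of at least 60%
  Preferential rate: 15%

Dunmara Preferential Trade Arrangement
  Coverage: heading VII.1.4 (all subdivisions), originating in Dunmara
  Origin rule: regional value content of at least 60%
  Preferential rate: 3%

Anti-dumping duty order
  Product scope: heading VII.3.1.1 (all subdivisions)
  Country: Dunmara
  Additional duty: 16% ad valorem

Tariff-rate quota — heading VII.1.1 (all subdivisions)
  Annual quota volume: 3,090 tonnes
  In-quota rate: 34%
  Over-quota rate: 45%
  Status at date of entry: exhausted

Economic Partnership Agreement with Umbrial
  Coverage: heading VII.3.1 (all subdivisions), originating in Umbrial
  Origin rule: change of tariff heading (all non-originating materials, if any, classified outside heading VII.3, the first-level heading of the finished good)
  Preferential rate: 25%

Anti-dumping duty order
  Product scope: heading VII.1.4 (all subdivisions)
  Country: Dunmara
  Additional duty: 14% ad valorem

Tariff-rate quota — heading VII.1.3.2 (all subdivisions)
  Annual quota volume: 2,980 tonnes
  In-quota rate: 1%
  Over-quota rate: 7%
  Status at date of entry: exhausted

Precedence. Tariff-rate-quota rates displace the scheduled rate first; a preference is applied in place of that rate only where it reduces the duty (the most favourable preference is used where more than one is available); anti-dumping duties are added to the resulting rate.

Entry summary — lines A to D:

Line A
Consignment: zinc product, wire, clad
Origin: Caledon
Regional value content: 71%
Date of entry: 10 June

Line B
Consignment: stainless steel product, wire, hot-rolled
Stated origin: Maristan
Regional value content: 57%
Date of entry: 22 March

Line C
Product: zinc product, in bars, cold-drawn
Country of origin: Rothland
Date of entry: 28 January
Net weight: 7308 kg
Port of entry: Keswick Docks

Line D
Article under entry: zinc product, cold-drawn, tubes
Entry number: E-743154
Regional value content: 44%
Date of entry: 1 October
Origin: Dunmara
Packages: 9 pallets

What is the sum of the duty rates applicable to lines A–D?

Line A: zinc → VII.1; wire → VII.1.3; clad → VII.1.3.1. Scheduled 23%. Caledon agreement on VII.2.2: VII.1.3.1 not covered. → 23%.
Line B: stainless steel → VII.3; wire → VII.3.1; hot-rolled → VII.3.1.2. Scheduled 26%. Maristan agreement on VII.2.2.2: VII.3.1.2 not covered. → 26%.
Line C: zinc → VII.1; in bars → VII.1.2; cold-drawn → VII.1.2.3. Scheduled 16%. No special measure applies. → 16%.
Line D: zinc → VII.1; tubes → VII.1.4; cold-drawn → VII.1.4.1. Scheduled 3%. Dunmara agreement on VII.1.4: RVC < 60%; anti-dumping (Dunmara, VII.1.4): +14%; total 3% + 14% = 17%. → 17%.
Sum: 23% + 26% + 16% + 17% = 82%.

82%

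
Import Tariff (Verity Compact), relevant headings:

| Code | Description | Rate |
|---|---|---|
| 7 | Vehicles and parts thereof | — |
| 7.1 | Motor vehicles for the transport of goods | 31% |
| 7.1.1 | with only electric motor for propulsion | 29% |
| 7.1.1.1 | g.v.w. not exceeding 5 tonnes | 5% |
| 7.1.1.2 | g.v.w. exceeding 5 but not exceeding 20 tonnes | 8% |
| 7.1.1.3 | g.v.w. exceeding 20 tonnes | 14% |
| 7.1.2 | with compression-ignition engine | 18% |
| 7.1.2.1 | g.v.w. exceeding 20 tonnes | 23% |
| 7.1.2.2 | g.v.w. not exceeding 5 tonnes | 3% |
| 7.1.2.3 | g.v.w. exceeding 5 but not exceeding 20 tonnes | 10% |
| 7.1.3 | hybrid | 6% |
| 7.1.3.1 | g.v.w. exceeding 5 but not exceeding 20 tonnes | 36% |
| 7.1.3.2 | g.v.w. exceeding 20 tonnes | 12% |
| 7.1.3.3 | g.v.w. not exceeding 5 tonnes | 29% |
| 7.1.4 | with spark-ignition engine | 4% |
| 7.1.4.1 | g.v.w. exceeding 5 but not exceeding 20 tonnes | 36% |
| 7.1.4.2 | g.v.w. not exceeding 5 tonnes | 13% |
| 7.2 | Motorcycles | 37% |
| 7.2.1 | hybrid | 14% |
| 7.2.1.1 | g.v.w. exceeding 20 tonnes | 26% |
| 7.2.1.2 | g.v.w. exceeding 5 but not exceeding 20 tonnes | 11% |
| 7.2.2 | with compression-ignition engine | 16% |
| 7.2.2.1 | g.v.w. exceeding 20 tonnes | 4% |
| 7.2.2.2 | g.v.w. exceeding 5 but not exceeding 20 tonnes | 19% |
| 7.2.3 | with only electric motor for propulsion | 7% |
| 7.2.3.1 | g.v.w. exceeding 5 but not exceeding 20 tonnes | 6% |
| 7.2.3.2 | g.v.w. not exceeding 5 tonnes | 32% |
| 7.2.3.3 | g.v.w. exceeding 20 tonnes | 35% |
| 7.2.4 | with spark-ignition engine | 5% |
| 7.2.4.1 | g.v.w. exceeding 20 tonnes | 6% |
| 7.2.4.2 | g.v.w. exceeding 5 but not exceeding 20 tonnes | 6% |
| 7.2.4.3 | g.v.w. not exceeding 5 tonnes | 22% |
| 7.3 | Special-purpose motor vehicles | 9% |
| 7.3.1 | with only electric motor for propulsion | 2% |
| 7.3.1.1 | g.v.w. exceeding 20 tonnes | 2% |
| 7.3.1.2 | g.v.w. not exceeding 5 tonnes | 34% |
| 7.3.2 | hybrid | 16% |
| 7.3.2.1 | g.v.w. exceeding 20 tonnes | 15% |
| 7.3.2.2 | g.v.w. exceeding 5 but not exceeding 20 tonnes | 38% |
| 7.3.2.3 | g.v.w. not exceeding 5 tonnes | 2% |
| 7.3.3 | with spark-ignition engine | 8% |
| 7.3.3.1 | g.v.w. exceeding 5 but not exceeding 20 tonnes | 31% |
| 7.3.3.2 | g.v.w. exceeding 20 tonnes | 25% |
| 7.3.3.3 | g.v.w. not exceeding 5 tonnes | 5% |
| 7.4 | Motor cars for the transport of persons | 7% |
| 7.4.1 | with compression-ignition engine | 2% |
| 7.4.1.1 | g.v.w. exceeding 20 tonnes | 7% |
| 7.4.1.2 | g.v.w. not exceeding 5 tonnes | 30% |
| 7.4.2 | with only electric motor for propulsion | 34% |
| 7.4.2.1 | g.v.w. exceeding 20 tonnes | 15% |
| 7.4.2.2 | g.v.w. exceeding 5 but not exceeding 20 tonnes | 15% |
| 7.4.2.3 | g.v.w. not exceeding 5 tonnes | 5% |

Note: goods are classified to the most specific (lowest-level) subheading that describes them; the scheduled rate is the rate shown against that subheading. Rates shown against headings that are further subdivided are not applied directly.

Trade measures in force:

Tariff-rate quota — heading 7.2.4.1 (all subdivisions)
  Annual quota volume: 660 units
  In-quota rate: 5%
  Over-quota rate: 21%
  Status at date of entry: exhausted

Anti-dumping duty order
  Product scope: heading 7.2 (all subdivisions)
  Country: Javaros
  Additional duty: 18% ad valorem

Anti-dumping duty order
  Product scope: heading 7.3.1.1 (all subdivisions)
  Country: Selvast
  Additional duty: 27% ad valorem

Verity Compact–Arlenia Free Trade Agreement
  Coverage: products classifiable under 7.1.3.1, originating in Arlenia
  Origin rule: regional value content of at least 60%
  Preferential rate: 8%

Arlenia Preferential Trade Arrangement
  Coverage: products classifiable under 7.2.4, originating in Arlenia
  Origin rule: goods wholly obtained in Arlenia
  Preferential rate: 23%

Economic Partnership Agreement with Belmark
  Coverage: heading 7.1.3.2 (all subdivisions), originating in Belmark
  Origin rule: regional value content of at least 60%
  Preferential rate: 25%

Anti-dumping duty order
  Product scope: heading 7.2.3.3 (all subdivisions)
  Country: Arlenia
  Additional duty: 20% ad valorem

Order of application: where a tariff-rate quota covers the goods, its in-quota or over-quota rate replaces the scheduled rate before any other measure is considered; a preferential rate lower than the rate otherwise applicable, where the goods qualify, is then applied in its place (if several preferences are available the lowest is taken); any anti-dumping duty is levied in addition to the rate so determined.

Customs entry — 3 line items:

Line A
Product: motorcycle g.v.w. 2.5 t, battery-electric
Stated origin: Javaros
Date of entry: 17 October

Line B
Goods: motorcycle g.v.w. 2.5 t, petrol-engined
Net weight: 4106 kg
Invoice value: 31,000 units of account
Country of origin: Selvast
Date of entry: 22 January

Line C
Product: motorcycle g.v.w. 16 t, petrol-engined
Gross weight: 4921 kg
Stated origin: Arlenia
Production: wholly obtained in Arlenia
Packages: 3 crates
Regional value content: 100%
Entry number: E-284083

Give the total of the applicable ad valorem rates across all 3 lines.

78%

Line A: motorcycle → 7.2; battery-electric → 7.2.3; g.v.w. 2.5 t → 7.2.3.2. Scheduled 32%. anti-dumping (Javaros, 7.2): +18%; total 32% + 18% = 50%. → 50%.
Line B: motorcycle → 7.2; petrol-engined → 7.2.4; g.v.w. 2.5 t → 7.2.4.3. Scheduled 22%. No special measure applies. → 22%.
Line C: motorcycle → 7.2; petrol-engined → 7.2.4; g.v.w. 16 t → 7.2.4.2. Scheduled 6%. Arlenia agreement on 7.1.3.1: 7.2.4.2 not covered; Arlenia agreement on 7.2.4: wholly obtained → 23% available; preference 23% not lower than 6% → no reduction. → 6%.
Sum: 50% + 22% + 6% = 78%.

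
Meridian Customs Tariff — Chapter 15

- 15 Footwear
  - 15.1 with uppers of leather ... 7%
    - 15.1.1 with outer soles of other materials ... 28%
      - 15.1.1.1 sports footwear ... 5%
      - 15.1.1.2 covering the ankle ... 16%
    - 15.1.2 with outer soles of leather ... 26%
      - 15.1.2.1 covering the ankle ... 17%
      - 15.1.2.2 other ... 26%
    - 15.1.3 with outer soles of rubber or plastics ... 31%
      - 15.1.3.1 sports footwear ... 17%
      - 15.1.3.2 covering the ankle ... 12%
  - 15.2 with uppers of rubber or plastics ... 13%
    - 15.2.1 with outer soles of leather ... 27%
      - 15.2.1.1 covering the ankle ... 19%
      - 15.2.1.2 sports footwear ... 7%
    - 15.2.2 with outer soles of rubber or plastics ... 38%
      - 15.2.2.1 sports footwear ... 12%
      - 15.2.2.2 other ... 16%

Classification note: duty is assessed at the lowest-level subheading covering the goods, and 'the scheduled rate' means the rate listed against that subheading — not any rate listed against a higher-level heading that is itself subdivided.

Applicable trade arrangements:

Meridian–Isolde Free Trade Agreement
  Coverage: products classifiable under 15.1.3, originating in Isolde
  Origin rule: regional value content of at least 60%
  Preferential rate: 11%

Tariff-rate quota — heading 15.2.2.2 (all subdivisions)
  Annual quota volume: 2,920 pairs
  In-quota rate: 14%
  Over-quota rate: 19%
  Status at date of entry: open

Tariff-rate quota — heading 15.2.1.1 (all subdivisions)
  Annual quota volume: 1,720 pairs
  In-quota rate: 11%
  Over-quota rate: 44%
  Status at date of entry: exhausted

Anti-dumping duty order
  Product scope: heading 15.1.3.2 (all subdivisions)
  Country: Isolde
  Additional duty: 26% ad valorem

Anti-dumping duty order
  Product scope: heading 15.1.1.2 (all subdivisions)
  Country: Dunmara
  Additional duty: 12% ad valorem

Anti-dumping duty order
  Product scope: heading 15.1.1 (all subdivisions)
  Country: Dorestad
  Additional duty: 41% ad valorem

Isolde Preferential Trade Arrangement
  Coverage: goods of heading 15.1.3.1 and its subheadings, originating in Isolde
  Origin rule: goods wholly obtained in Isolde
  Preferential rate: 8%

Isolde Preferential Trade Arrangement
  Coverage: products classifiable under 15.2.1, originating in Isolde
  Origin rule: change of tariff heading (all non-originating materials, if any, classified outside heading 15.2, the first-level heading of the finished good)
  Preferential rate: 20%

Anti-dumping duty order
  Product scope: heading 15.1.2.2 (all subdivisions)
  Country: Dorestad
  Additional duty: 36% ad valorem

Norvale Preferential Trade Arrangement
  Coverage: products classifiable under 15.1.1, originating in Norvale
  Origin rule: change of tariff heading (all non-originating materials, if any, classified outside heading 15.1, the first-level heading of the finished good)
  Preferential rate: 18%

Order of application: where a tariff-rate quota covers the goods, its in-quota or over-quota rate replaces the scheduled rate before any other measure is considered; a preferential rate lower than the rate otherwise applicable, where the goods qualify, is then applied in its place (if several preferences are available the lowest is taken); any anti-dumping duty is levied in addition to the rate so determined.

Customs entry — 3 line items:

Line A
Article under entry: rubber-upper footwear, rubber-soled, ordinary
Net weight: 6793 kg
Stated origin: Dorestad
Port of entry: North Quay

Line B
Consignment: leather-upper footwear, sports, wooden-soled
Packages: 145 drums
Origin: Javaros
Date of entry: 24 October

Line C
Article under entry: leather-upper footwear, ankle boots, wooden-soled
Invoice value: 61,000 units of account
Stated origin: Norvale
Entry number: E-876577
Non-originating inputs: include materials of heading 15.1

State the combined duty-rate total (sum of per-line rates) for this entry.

Line A: rubber-upper → 15.2; rubber-soled → 15.2.2; ordinary → 15.2.2.2. Scheduled 16%. quota on 15.2.2.2 open → in-quota 14%. → 14%.
Line B: leather-upper → 15.1; wooden-soled → 15.1.1; sports → 15.1.1.1. Scheduled 5%. No special measure applies. → 5%.
Line C: leather-upper → 15.1; wooden-soled → 15.1.1; ankle boots → 15.1.1.2. Scheduled 16%. Norvale agreement on 15.1.1: CTH not met. → 16%.
Sum: 14% + 5% + 16% = 35%.

35%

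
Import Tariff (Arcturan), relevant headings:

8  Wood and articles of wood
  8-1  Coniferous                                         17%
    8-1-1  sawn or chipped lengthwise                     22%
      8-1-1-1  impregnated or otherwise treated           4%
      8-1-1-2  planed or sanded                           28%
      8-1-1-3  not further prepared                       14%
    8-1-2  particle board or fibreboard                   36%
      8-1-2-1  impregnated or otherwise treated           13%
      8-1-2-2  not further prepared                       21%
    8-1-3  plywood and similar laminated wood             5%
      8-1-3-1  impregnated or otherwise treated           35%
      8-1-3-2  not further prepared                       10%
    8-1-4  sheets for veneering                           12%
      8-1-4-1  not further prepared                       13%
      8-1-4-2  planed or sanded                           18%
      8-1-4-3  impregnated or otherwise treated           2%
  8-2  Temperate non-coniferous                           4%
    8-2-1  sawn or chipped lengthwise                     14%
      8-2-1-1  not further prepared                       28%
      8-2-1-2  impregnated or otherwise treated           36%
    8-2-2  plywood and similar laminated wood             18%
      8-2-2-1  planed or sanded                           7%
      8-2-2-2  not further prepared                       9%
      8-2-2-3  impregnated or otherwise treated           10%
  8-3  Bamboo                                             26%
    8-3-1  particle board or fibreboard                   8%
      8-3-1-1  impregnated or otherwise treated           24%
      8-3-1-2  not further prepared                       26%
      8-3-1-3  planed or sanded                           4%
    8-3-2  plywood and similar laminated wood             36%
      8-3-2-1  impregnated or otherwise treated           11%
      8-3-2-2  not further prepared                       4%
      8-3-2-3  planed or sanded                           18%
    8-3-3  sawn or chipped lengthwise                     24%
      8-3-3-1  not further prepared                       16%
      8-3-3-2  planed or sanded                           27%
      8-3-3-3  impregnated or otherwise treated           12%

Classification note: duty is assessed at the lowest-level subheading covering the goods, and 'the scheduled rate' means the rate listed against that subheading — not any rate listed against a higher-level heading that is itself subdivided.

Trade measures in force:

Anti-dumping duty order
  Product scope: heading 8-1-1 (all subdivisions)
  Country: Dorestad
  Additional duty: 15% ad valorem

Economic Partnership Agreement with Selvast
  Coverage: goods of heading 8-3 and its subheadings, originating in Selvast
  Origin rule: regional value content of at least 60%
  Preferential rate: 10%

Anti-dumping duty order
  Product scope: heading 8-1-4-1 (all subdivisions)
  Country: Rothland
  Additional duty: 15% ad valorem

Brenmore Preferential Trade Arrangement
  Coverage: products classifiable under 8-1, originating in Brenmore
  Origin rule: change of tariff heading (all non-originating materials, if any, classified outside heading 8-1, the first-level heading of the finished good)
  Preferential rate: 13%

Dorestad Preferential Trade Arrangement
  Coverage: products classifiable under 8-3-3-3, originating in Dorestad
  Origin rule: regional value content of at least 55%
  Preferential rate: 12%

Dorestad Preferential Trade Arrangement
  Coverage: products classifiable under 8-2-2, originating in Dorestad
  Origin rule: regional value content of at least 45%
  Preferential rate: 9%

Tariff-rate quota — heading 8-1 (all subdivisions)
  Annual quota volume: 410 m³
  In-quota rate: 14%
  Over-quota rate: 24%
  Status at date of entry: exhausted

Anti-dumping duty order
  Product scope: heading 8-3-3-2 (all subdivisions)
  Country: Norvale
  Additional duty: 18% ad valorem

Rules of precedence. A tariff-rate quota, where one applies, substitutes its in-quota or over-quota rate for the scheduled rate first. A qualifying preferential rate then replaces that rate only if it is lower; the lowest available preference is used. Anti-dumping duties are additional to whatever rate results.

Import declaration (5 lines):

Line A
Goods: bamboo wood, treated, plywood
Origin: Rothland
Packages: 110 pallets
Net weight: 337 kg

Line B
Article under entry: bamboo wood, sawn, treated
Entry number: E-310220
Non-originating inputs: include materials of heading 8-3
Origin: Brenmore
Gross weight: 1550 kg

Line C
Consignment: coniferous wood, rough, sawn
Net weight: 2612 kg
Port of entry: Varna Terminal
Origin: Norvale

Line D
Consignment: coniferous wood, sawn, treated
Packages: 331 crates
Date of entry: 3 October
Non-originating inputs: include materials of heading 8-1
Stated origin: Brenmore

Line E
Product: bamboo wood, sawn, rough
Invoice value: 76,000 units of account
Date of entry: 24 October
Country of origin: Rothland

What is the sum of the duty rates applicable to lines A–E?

87%

Line A: bamboo → 8-3; plywood → 8-3-2; treated → 8-3-2-1. Scheduled 11%. No special measure applies. → 11%.
Line B: bamboo → 8-3; sawn → 8-3-3; treated → 8-3-3-3. Scheduled 12%. Brenmore agreement on 8-1: 8-3-3-3 not covered. → 12%.
Line C: coniferous → 8-1; sawn → 8-1-1; rough → 8-1-1-3. Scheduled 14%. quota on 8-1 exhausted → over-quota 24%. → 24%.
Line D: coniferous → 8-1; sawn → 8-1-1; treated → 8-1-1-1. Scheduled 4%. quota on 8-1 exhausted → over-quota 24%; Brenmore agreement on 8-1: CTH not met. → 24%.
Line E: bamboo → 8-3; sawn → 8-3-3; rough → 8-3-3-1. Scheduled 16%. No special measure applies. → 16%.
Sum: 11% + 12% + 24% + 24% + 16% = 87%.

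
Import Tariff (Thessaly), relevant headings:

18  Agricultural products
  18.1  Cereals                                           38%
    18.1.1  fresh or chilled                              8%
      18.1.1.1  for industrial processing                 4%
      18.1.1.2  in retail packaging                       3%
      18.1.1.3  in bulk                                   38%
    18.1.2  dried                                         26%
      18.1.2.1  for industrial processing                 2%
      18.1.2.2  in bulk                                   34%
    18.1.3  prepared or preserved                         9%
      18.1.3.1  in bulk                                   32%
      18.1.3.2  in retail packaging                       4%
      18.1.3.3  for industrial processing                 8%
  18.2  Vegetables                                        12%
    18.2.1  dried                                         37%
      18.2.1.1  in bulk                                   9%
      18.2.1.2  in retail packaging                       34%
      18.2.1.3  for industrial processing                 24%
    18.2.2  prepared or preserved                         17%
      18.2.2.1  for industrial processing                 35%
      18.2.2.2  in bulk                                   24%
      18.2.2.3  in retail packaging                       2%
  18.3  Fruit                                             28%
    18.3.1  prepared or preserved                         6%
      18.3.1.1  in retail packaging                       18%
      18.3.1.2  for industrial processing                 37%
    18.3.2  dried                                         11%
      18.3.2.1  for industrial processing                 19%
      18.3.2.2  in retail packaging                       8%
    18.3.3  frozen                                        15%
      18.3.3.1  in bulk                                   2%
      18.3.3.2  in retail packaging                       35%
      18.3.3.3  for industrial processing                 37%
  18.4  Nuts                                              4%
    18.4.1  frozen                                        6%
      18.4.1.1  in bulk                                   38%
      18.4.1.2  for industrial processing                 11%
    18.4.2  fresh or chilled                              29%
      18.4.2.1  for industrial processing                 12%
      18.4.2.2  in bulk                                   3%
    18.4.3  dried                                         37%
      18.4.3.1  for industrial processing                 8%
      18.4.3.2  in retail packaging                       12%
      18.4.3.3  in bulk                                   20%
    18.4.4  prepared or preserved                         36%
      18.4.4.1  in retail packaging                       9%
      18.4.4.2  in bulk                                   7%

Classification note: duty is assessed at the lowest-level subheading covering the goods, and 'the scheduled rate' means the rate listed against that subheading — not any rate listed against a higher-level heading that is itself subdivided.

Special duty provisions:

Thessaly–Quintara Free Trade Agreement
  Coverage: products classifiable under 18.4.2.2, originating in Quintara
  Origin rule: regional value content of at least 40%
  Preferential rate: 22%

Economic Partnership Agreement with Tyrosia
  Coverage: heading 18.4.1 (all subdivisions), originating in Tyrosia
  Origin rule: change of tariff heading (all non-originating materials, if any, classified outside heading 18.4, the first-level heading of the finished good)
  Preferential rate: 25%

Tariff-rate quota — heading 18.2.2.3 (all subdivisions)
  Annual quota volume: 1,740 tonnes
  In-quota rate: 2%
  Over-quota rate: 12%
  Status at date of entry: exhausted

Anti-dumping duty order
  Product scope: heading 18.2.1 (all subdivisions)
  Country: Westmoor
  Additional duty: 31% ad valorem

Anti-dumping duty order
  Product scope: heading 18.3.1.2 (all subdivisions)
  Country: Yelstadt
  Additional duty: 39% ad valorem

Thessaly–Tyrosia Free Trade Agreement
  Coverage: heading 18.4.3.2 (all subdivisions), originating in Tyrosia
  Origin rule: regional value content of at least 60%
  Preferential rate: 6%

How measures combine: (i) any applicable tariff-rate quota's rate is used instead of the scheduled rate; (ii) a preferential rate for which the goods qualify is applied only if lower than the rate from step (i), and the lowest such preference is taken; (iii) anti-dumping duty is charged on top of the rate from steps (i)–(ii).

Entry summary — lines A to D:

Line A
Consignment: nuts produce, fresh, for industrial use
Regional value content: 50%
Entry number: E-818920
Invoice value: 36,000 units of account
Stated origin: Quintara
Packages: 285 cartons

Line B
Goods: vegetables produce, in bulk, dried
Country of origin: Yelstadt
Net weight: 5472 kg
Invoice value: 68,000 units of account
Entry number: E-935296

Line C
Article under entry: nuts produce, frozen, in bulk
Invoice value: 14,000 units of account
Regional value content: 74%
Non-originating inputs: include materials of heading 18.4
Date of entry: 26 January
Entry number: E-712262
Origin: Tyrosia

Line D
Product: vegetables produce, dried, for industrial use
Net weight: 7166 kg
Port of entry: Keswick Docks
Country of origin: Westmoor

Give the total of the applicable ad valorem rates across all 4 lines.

Line A: nuts → 18.4; fresh → 18.4.2; for industrial use → 18.4.2.1. Scheduled 12%. Quintara agreement on 18.4.2.2: 18.4.2.1 not covered. → 12%.
Line B: vegetables → 18.2; dried → 18.2.1; in bulk → 18.2.1.1. Scheduled 9%. No special measure applies. → 9%.
Line C: nuts → 18.4; frozen → 18.4.1; in bulk → 18.4.1.1. Scheduled 38%. Tyrosia agreement on 18.4.1: CTH not met; Tyrosia agreement on 18.4.3.2: 18.4.1.1 not covered. → 38%.
Line D: vegetables → 18.2; dried → 18.2.1; for industrial use → 18.2.1.3. Scheduled 24%. anti-dumping (Westmoor, 18.2.1): +31%; total 24% + 31% = 55%. → 55%.
Sum: 12% + 9% + 38% + 55% = 114%.

114%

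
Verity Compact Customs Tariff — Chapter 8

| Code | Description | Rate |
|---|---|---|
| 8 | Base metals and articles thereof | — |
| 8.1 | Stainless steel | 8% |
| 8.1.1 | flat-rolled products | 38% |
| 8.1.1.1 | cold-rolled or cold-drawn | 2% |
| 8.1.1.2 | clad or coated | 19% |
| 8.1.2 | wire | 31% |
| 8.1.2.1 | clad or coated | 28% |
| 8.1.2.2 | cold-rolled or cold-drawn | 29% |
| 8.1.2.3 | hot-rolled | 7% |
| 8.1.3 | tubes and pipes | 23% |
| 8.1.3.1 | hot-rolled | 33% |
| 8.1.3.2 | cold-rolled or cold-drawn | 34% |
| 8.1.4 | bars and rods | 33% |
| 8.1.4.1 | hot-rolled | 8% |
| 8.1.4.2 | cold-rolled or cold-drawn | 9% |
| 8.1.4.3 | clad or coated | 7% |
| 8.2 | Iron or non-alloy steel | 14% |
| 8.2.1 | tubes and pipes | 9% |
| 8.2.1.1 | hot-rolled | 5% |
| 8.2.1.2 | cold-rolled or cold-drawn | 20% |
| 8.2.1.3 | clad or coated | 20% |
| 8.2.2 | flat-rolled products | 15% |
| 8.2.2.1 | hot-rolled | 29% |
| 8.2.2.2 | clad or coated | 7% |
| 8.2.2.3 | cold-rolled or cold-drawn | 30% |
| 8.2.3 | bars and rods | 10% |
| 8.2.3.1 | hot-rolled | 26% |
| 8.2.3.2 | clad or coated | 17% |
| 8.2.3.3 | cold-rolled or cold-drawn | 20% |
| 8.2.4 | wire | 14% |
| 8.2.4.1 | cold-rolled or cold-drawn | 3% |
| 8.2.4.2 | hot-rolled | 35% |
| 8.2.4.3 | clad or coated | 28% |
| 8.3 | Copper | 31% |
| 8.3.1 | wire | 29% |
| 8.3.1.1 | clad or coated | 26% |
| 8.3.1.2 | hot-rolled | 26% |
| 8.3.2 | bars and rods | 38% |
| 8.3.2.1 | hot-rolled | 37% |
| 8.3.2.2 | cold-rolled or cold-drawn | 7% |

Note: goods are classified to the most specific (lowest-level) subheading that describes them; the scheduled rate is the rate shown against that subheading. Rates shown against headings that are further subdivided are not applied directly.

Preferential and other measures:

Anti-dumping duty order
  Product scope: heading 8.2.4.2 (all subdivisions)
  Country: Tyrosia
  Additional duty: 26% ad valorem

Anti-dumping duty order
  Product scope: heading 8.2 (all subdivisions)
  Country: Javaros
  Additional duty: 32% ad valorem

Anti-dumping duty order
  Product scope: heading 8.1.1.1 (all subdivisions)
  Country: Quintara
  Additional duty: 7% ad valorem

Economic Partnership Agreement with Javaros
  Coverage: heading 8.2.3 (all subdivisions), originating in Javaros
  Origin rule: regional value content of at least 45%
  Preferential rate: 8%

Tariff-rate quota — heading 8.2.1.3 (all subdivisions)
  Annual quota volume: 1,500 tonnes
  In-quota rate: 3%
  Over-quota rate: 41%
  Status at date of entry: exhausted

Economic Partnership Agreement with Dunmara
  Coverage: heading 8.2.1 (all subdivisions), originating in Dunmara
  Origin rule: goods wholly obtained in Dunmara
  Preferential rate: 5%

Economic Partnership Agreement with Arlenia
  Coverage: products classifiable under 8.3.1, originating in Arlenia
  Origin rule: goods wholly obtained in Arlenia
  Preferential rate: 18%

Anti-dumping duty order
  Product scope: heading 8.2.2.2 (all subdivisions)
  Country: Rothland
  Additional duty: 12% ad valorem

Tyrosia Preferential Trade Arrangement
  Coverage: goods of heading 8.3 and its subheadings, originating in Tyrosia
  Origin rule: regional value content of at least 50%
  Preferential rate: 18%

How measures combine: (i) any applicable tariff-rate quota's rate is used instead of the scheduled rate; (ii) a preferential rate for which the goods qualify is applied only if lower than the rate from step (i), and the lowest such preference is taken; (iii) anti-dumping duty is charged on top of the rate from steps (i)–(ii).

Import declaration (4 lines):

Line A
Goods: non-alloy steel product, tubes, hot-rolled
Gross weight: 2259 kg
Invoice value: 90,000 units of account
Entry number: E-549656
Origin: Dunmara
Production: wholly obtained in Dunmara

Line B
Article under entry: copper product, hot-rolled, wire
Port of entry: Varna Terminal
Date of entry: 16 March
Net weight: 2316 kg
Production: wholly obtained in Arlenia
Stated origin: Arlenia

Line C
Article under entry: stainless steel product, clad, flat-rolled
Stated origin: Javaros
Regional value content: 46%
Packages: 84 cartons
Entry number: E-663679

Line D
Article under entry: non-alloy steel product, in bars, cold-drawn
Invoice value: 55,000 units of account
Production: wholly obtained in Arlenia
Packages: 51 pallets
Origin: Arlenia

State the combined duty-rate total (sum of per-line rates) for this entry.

62%

Line A: non-alloy steel → 8.2; tubes → 8.2.1; hot-rolled → 8.2.1.1. Scheduled 5%. Dunmara agreement on 8.2.1: wholly obtained → 5% available; preference 5% not lower than 5% → no reduction. → 5%.
Line B: copper → 8.3; wire → 8.3.1; hot-rolled → 8.3.1.2. Scheduled 26%. Arlenia agreement on 8.3.1: wholly obtained → 18% available; preferential 18%. → 18%.
Line C: stainless steel → 8.1; flat-rolled → 8.1.1; clad → 8.1.1.2. Scheduled 19%. Javaros agreement on 8.2.3: 8.1.1.2 not covered. → 19%.
Line D: non-alloy steel → 8.2; in bars → 8.2.3; cold-drawn → 8.2.3.3. Scheduled 20%. Arlenia agreement on 8.3.1: 8.2.3.3 not covered. → 20%.
Sum: 5% + 18% + 19% + 20% = 62%.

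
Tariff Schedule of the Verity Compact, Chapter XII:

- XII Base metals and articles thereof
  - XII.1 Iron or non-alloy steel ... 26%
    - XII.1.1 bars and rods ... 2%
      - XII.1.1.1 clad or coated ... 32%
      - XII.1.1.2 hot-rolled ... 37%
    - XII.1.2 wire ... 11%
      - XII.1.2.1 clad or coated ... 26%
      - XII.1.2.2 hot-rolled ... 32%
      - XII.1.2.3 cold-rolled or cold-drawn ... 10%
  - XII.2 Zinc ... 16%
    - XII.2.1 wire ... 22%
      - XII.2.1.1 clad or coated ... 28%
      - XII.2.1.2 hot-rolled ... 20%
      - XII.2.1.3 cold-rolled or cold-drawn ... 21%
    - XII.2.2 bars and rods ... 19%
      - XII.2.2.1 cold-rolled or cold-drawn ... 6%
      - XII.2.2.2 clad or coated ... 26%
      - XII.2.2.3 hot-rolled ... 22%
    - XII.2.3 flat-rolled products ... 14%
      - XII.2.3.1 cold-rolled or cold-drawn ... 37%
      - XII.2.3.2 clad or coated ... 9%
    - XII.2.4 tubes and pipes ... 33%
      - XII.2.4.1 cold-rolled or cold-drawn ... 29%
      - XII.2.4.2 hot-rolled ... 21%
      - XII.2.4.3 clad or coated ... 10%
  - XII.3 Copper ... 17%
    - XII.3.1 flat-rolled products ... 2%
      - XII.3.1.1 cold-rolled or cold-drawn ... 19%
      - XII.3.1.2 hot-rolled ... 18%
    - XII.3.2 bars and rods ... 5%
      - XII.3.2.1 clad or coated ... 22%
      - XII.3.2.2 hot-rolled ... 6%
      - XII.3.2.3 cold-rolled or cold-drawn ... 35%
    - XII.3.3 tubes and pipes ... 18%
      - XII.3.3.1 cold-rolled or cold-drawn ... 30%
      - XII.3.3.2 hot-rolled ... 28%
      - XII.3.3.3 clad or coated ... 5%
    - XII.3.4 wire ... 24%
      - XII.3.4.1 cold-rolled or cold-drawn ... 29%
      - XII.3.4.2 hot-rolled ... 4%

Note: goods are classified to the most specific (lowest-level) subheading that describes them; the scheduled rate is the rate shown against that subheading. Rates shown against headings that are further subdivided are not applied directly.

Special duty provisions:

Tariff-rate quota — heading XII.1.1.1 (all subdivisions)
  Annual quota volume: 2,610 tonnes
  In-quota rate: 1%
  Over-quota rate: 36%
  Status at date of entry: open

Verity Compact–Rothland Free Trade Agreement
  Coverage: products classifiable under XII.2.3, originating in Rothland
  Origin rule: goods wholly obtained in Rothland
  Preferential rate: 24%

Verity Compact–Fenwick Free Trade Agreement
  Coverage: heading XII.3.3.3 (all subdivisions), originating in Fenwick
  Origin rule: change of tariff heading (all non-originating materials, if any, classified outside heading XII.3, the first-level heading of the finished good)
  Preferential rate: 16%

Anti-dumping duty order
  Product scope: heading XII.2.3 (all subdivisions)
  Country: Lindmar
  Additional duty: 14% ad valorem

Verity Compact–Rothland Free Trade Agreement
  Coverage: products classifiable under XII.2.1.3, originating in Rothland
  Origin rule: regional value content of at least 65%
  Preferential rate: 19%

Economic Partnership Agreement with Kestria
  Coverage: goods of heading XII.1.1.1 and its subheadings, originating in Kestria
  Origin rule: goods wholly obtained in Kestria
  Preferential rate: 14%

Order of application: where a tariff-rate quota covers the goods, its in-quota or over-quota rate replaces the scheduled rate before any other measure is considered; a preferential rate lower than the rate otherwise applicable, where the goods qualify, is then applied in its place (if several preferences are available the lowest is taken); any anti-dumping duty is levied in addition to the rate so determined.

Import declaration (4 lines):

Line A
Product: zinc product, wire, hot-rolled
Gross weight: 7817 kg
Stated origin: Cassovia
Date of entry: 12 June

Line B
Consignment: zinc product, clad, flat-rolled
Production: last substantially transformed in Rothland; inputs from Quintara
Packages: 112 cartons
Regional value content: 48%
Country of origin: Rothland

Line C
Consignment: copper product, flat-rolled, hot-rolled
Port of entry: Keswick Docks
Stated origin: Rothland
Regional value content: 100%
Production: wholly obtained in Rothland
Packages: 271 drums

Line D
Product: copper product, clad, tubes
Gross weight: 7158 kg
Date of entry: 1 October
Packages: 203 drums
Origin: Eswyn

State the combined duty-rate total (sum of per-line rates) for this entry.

Line A: zinc → XII.2; wire → XII.2.1; hot-rolled → XII.2.1.2. Scheduled 20%. No special measure applies. → 20%.
Line B: zinc → XII.2; flat-rolled → XII.2.3; clad → XII.2.3.2. Scheduled 9%. Rothland agreement on XII.2.3: not wholly obtained; Rothland agreement on XII.2.1.3: XII.2.3.2 not covered. → 9%.
Line C: copper → XII.3; flat-rolled → XII.3.1; hot-rolled → XII.3.1.2. Scheduled 18%. Rothland agreement on XII.2.3: XII.3.1.2 not covered; Rothland agreement on XII.2.1.3: XII.3.1.2 not covered. → 18%.
Line D: copper → XII.3; tubes → XII.3.3; clad → XII.3.3.3. Scheduled 5%. No special measure applies. → 5%.
Sum: 20% + 9% + 18% + 5% = 52%.

52%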